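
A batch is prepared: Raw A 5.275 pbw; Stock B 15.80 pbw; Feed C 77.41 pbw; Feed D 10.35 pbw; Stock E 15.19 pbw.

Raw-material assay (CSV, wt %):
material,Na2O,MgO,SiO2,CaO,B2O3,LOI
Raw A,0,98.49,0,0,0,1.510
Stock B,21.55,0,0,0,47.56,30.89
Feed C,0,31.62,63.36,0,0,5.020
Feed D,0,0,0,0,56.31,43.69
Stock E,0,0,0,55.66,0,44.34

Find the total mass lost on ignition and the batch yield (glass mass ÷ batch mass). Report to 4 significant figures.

LOI loss = 20.10 pbw; glass = 103.9 pbw; yield = 83.79%

Each numeric step carries full float precision throughout; the intermediate values are displayed rounded off to 4 significant digits on the page — a single rounding finalizes every reported value; all derived quantities, including the five compositions, the totals, net glass mass, ignition loss, the yield, are re-derived from the weighed amounts for 103.9 pbw of glass in exact precision, exactly as shown in the problem or answer text.
Each material's LOI contribution:
  Raw A: 5.275 × 0.01510 = 0.07965 pbw
  Stock B: 15.80 × 0.3089 = 4.881 pbw
  Feed C: 77.41 × 0.05020 = 3.886 pbw
  Feed D: 10.35 × 0.4369 = 4.522 pbw
  Stock E: 15.19 × 0.4434 = 6.735 pbw
Total LOI = 20.10 pbw
Glass = batch − LOI = 124.0 − 20.10 = 103.9 pbw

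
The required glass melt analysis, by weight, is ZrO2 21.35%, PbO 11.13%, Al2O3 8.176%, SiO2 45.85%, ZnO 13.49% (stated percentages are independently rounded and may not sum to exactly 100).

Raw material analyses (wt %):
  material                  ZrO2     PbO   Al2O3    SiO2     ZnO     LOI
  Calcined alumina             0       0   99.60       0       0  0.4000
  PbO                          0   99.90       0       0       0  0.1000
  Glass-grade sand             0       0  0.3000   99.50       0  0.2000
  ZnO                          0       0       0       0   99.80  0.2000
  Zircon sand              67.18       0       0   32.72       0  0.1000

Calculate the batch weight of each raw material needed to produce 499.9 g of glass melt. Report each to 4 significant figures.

Mid-chain values are printed, rounded to 4 significant digits, across the worked steps; each numeric step holds exact precision through every step. Exactly one rounding is applied to each reported result — the derived quantities (the yield, glass mass, five oxide percentages, totals, ignition loss) are recomputed in full float precision from the weighed amounts for 499.9 g of glass exactly as shown in question or answer.
The oxide mass targets at 499.9 g glass melt:
  ZrO2: 21.35% × 499.9 = 106.7 g
  PbO: 11.13% × 499.9 = 55.64 g
  Al2O3: 8.176% × 499.9 = 40.87 g
  SiO2: 45.85% × 499.9 = 229.2 g
  ZnO: 13.49% × 499.9 = 67.44 g
Checking each oxide sum given the weights on record, on the stated basis (target by target, the sums agree once rounding is allowed for):
  ZrO2: 158.9·0.6718 = 106.7 g (target 106.7 g)
  PbO: 55.69·0.9990 = 55.63 g (target 55.64 g)
  Al2O3: 40.50·0.9960 + 178.1·0.003000 = 40.87 g (target 40.87 g)
  SiO2: 178.1·0.9950 + 158.9·0.3272 = 229.2 g (target 229.2 g)
  ZnO: 67.57·0.9980 = 67.43 g (target 67.44 g)
Auditing the glass mass value: batch total minus LOI = 499.9 g (the targets, summed, come to 499.9 g; versus the stated basis of 499.9 g — any gap is answer rounding).
Whole-batch sum: Σ batch = 500.8 g; ignition loss, Σ(batch × LOI) = 0.8679 g; yield: glass divided by total = 99.83%.

Batch per 499.9 g glass melt:
  Calcined alumina: 40.50 g
  PbO: 55.69 g
  Glass-grade sand: 178.1 g
  ZnO: 67.57 g
  Zircon sand: 158.9 g
Total batch = 500.8 g; LOI loss = 0.8679 g; yield = 99.83%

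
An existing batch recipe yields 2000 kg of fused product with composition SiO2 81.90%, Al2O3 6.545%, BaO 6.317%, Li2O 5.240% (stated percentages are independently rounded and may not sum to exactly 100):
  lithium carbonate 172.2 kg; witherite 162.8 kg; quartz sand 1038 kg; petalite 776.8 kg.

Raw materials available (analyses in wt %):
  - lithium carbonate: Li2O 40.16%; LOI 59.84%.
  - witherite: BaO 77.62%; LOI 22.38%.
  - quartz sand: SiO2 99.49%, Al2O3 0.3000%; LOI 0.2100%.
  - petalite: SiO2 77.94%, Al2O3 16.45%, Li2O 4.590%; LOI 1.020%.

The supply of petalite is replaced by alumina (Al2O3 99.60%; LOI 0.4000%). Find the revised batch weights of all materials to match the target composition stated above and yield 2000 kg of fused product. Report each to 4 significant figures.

Revised batch per 2000 kg fused product:
  lithium carbonate: 261.0 kg
  witherite: 162.8 kg
  quartz sand: 1646 kg
  alumina: 126.5 kg
Total batch = 2196 kg; LOI loss = 196.6 kg

Every computation runs at full precision at each step. Values along the way are shown rounded to 4 significant figures alongside each step; a single rounding yields each reported result — all derived quantities are recomputed using the weight values per 2000 kg of glass at exact precision (ignition loss, net glass mass, the four compositions, yield, the totals) precisely as stated by the question or the answer.
Target oxide masses per 2000 kg fused product:
  SiO2: 81.90% × 2000 = 1638 kg
  Al2O3: 6.545% × 2000 = 130.9 kg
  BaO: 6.317% × 2000 = 126.3 kg
  Li2O: 5.240% × 2000 = 104.8 kg
Mass-balance tally per oxide per the reported batch figures, for the quoted basis mass (summed amounts equal target values exact up to rounding of places):
  SiO2: 1646·0.9949 = 1638 kg (target 1638 kg)
  Al2O3: 1646·0.003000 + 126.5·0.9960 = 130.9 kg (target 130.9 kg)
  BaO: 162.8·0.7762 = 126.4 kg (target 126.3 kg)
  Li2O: 261.0·0.4016 = 104.8 kg (target 104.8 kg)
Glass-mass closure: total batch − LOI = 2000 kg (targets for the oxides total 2000 kg; stated basis 2000 kg — any gap is answer rounding).
Adding the batch up: Σ batch = 2196 kg; LOI loss = Σ batch·LOI = 196.6 kg; the yield ratio, glass ÷ batch: 91.05%.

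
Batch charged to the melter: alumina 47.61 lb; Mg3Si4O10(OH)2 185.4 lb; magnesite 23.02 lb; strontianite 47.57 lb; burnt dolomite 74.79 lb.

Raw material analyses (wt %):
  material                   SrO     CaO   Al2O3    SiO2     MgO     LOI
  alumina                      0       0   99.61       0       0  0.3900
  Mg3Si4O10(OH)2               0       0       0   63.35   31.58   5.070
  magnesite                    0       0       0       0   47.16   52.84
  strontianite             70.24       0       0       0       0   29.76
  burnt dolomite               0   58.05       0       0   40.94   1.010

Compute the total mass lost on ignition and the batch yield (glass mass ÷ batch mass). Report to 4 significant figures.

Mid-chain values are printed rounded to 4 significant figures when written out; all internal work carries full precision through every step. Every reported result takes a single rounding; derived quantities (glass mass, ignition loss, the yield, the totals, the five compositions) are recomputed from the batch weights on 341.7 lb of glass in exact precision exactly as printed in the problem or the answer.
Ignition loss by material:
  alumina: 47.61 × 0.003900 = 0.1857 lb
  Mg3Si4O10(OH)2: 185.4 × 0.05070 = 9.400 lb
  magnesite: 23.02 × 0.5284 = 12.16 lb
  strontianite: 47.57 × 0.2976 = 14.16 lb
  burnt dolomite: 74.79 × 0.01010 = 0.7554 lb
Total LOI = 36.66 lb
Glass = batch − LOI = 378.4 − 36.66 = 341.7 lb

LOI loss = 36.66 lb; glass = 341.7 lb; yield = 90.31%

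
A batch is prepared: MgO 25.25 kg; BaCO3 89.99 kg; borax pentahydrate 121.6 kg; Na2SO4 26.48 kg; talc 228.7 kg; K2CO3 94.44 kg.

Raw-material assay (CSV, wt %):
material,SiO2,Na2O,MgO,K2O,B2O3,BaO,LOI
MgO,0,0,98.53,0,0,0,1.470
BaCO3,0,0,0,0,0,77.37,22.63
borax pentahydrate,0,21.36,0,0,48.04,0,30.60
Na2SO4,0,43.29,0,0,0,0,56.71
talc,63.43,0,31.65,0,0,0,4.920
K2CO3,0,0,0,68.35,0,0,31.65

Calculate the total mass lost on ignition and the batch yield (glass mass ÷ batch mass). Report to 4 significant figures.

LOI loss = 114.1 kg; glass = 472.4 kg; yield = 80.54%

Intermediates are shown rounded off to 4 significant digits in the working — the whole derivation runs at full precision through the solve; each reported result sees exactly one rounding. All derived quantities (glass mass, LOI, six oxide percentages, yield, totals) are computed starting from the weights on 472.4 kg of glass at full precision as they appear in problem or answer.
Ignition loss by material:
  MgO: 25.25 × 0.01470 = 0.3712 kg
  BaCO3: 89.99 × 0.2263 = 20.36 kg
  borax pentahydrate: 121.6 × 0.3060 = 37.21 kg
  Na2SO4: 26.48 × 0.5671 = 15.02 kg
  talc: 228.7 × 0.04920 = 11.25 kg
  K2CO3: 94.44 × 0.3165 = 29.89 kg
Total LOI = 114.1 kg
Glass = batch − LOI = 586.5 − 114.1 = 472.4 kg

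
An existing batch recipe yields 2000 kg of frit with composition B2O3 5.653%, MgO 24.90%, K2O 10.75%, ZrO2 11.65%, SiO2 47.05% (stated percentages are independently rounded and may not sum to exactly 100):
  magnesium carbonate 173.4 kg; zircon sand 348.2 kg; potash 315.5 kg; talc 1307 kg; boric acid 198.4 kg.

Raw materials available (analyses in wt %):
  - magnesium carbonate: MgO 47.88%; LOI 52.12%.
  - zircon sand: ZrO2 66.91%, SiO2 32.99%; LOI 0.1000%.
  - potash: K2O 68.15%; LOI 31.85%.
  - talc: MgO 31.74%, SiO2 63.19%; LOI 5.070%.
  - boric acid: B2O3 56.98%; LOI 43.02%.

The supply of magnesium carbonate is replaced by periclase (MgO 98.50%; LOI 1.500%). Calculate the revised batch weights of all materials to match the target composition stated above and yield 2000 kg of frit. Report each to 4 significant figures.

Revised batch per 2000 kg frit:
  periclase: 84.31 kg
  zircon sand: 348.2 kg
  potash: 315.5 kg
  talc: 1307 kg
  boric acid: 198.4 kg
Total batch = 2253 kg; LOI loss = 253.7 kg

Full float precision is kept in all steps; mid-chain values appear, rounded to four significant digits, as written — each reported value undergoes a single rounding — derived quantities, including yield, totals, glass mass, LOI, five oxide percentages, are computed from the weighed amounts on 2000 kg of glass at full precision, as they appear in problem or answer.
Per-oxide target masses for 2000 kg frit:
  B2O3: 5.653% × 2000 = 113.1 kg
  MgO: 24.90% × 2000 = 498.0 kg
  K2O: 10.75% × 2000 = 215.0 kg
  ZrO2: 11.65% × 2000 = 233.0 kg
  SiO2: 47.05% × 2000 = 941.0 kg
A balance pass over the oxides, with the batch weights as given, relative to the basis at hand (every target is met by its sum exact up to rounding of places):
  B2O3: 198.4·0.5698 = 113.0 kg (target 113.1 kg)
  MgO: 84.31·0.9850 + 1307·0.3174 = 497.9 kg (target 498.0 kg)
  K2O: 315.5·0.6815 = 215.0 kg (target 215.0 kg)
  ZrO2: 348.2·0.6691 = 233.0 kg (target 233.0 kg)
  SiO2: 348.2·0.3299 + 1307·0.6319 = 940.8 kg (target 941.0 kg)
Mass balance on the glass: Σ batch − LOI loss = 2000 kg (summing oxide targets gives 2000 kg; stated basis 2000 kg — any gap is answer rounding).
Whole-batch sum: Σ batch = 2253 kg; the LOI term Σ batch·LOI equals 253.7 kg; yield = glass ÷ total batch = 88.74%.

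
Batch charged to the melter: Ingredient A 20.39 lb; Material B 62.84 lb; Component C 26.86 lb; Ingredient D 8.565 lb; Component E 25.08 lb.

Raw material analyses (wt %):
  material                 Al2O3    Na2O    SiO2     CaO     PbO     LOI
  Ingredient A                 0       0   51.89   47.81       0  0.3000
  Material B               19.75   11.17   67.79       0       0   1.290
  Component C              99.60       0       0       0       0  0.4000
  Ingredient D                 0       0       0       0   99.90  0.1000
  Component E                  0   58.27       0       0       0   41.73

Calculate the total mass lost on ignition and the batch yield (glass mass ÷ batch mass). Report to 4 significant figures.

Full precision is maintained throughout; working values are displayed rounded to four significant figures on the page. A single rounding finalizes each reported result; derived quantities, including ignition loss, the five compositions, yield, glass mass, the totals, are recomputed from the batch weights for 132.3 lb of glass in full float precision as given in the problem or answer text.
Material-by-material LOI:
  Ingredient A: 20.39 × 0.003000 = 0.06117 lb
  Material B: 62.84 × 0.01290 = 0.8106 lb
  Component C: 26.86 × 0.004000 = 0.1074 lb
  Ingredient D: 8.565 × 0.001000 = 0.008565 lb
  Component E: 25.08 × 0.4173 = 10.47 lb
Total LOI = 11.45 lb
Glass = batch − LOI = 143.7 − 11.45 = 132.3 lb

LOI loss = 11.45 lb; glass = 132.3 lb; yield = 92.03%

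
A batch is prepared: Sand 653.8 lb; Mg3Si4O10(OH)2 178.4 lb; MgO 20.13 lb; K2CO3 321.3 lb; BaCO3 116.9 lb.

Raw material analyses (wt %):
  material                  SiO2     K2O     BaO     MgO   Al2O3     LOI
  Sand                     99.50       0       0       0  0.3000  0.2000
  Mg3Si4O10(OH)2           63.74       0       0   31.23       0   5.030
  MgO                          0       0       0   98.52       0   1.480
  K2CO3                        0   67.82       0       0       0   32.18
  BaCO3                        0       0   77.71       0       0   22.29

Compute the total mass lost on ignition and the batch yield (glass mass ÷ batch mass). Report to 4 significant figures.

Rounding to four significant digits governs every intermediate as printed — the whole derivation maintains exact precision from start to finish — every reported value takes a single rounding — derived quantities, including yield, the totals, LOI, the five compositions, glass mass, are recomputed from the batch weights on 1150 lb of glass in exact precision as set out in the problem or the answer.
Ignition loss by material:
  Sand: 653.8 × 0.002000 = 1.308 lb
  Mg3Si4O10(OH)2: 178.4 × 0.05030 = 8.974 lb
  MgO: 20.13 × 0.01480 = 0.2979 lb
  K2CO3: 321.3 × 0.3218 = 103.4 lb
  BaCO3: 116.9 × 0.2229 = 26.06 lb
Total LOI = 140.0 lb
Glass = batch − LOI = 1291 − 140.0 = 1150 lb

LOI loss = 140.0 lb; glass = 1150 lb; yield = 89.15%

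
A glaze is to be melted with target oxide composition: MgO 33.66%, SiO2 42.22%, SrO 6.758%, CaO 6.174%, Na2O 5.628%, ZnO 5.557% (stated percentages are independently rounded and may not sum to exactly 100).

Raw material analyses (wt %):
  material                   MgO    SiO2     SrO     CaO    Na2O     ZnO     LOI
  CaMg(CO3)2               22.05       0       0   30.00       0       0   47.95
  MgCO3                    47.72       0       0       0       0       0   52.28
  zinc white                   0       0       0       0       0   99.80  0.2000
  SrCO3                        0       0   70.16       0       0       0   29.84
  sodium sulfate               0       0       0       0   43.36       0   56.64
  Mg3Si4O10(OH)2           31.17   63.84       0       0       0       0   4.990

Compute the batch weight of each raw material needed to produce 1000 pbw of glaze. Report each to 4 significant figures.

The whole derivation holds exact precision from first step to last — values along the way are printed rounded off to 4 significant figures between the steps; each reported figure is rounded exactly once. Derived quantities are computed from the weighed amounts for 1000 pbw of glass in full precision (yield, the six compositions, LOI, net glass mass, totals), exactly as shown in the problem or answer text.
Oxide-by-oxide targets in 1000 pbw glaze:
  MgO: 33.66% × 1000 = 336.6 pbw
  SiO2: 42.22% × 1000 = 422.2 pbw
  SrO: 6.758% × 1000 = 67.58 pbw
  CaO: 6.174% × 1000 = 61.74 pbw
  Na2O: 5.628% × 1000 = 56.28 pbw
  ZnO: 5.557% × 1000 = 55.57 pbw
Mass-balance tally per oxide applying the batch weights above, at the basis given (each sum matches its target mass once rounding is allowed for):
  MgO: 205.8·0.2205 + 178.3·0.4772 + 661.3·0.3117 = 336.6 pbw (target 336.6 pbw)
  SiO2: 661.3·0.6384 = 422.2 pbw (target 422.2 pbw)
  SrO: 96.32·0.7016 = 67.58 pbw (target 67.58 pbw)
  CaO: 205.8·0.3000 = 61.74 pbw (target 61.74 pbw)
  Na2O: 129.8·0.4336 = 56.28 pbw (target 56.28 pbw)
  ZnO: 55.68·0.9980 = 55.57 pbw (target 55.57 pbw)
Glass-mass bookkeeping: total charge less LOI = 999.9 pbw (oxide target masses add up to 1000 pbw; stated basis 1000 pbw — any gap is answer rounding).
Batch total: Σ batch = 1327 pbw; the LOI term Σ batch·LOI equals 327.3 pbw; yield = glass ÷ total batch = 75.34%.

Batch per 1000 pbw glaze:
  CaMg(CO3)2: 205.8 pbw
  MgCO3: 178.3 pbw
  zinc white: 55.68 pbw
  SrCO3: 96.32 pbw
  sodium sulfate: 129.8 pbw
  Mg3Si4O10(OH)2: 661.3 pbw
Total batch = 1327 pbw; LOI loss = 327.3 pbw; yield = 75.34%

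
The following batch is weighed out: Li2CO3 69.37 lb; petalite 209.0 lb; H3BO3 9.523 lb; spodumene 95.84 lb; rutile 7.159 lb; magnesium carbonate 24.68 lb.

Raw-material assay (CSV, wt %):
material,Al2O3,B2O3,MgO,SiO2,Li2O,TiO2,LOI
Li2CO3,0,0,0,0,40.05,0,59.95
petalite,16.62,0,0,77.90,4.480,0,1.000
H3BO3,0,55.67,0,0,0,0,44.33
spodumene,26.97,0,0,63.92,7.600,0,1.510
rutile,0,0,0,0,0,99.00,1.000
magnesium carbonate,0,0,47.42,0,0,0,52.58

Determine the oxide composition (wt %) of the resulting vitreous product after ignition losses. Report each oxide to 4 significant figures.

Each numeric step carries full precision at all times. Values along the way are displayed rounded off to 4 significant figures in the printout. A single rounding finalizes every reported result; the derived quantities are carried from the batch weights at 353.2 lb of glass at full precision (LOI, net glass mass, six oxide percentages, totals, yield), as set out in the problem or the answer.
Delivered oxide masses:
  Al2O3: 209.0·0.1662 + 95.84·0.2697 = 60.58 lb
  B2O3: 9.523·0.5567 = 5.301 lb
  MgO: 24.68·0.4742 = 11.70 lb
  SiO2: 209.0·0.7790 + 95.84·0.6392 = 224.1 lb
  Li2O: 69.37·0.4005 + 209.0·0.04480 + 95.84·0.07600 = 44.43 lb
  TiO2: 7.159·0.9900 = 7.087 lb
LOI: 69.37·0.5995 + 209.0·0.01000 + 9.523·0.4433 + 95.84·0.01510 + 7.159·0.01000 + 24.68·0.5258 = 62.39 lb
Glass mass = batch − LOI = 415.6 − 62.39 = 353.2 lb (equal to the oxide-mass sum)
percent share: oxide ÷ glass, ×100

Glass mass = 353.2 lb (batch 415.6 − LOI 62.39).
Composition: Al2O3 17.15%, B2O3 1.501%, MgO 3.314%, SiO2 63.44%, Li2O 12.58%, TiO2 2.007%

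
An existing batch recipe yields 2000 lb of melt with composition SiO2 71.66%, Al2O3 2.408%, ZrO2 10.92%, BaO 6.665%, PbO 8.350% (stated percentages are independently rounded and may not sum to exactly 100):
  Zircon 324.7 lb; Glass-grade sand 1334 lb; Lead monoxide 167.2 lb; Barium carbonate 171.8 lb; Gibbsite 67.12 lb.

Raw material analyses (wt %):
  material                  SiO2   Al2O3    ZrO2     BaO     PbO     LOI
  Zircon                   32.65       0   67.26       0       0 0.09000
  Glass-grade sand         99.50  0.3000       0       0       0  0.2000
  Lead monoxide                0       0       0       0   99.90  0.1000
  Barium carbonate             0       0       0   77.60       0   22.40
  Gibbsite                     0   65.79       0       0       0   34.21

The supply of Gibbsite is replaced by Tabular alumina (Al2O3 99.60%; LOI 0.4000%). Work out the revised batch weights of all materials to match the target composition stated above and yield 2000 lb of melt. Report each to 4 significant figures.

Revised batch per 2000 lb melt:
  Zircon: 324.7 lb
  Glass-grade sand: 1334 lb
  Lead monoxide: 167.2 lb
  Barium carbonate: 171.8 lb
  Tabular alumina: 44.34 lb
Total batch = 2042 lb; LOI loss = 41.79 lb

The working math carries full float precision in all steps — rounding to four significant figures applies to each in-between result as displayed; each reported number is rounded only once — all derived quantities are computed starting from the weights at 2000 lb of glass at full float precision (the five compositions, net glass mass, the totals, ignition loss, the yield), as quoted within the question or the answer.
Oxide-by-oxide targets in 2000 lb melt:
  SiO2: 71.66% × 2000 = 1433 lb
  Al2O3: 2.408% × 2000 = 48.16 lb
  ZrO2: 10.92% × 2000 = 218.4 lb
  BaO: 6.665% × 2000 = 133.3 lb
  PbO: 8.350% × 2000 = 167.0 lb
Per-oxide balance check using the reported weights, on the stated basis (delivered sums recover each target net of answer rounding effects):
  SiO2: 324.7·0.3265 + 1334·0.9950 = 1433 lb (target 1433 lb)
  Al2O3: 1334·0.003000 + 44.34·0.9960 = 48.16 lb (target 48.16 lb)
  ZrO2: 324.7·0.6726 = 218.4 lb (target 218.4 lb)
  BaO: 171.8·0.7760 = 133.3 lb (target 133.3 lb)
  PbO: 167.2·0.9990 = 167.0 lb (target 167.0 lb)
Glass mass check: batch total minus LOI = 2000 lb (the targets, summed, come to 2000 lb; stated basis 2000 lb — a pure rounding effect).
Total batch = Σ batch = 2042 lb; LOI loss = Σ batch·LOI = 41.79 lb; yield: glass divided by total = 97.95%.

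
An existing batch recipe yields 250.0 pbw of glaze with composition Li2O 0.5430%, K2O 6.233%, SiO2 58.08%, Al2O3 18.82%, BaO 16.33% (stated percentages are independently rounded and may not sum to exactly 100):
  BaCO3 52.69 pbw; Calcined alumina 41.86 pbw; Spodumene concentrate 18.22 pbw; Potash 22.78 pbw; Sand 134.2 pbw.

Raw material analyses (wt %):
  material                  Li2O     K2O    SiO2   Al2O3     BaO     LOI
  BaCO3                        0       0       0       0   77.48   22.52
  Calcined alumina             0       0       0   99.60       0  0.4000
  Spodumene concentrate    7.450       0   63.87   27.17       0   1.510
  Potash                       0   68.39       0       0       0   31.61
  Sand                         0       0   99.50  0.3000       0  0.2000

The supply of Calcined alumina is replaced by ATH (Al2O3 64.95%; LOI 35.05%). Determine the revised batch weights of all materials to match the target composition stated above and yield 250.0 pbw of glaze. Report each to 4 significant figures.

Working values are printed rounded off to 4 significant figures in the working; the working math maintains full float precision throughout — each reported result sees exactly one rounding. All derived quantities (the totals, LOI, glass mass, five oxide percentages, yield) are computed from the weighed amounts for 250.0 pbw of glass at full precision as set out in question or answer.
Target masses of each oxide per 250.0 pbw glaze:
  Li2O: 0.5430% × 250.0 = 1.358 pbw
  K2O: 6.233% × 250.0 = 15.58 pbw
  SiO2: 58.08% × 250.0 = 145.2 pbw
  Al2O3: 18.82% × 250.0 = 47.05 pbw
  BaO: 16.33% × 250.0 = 40.82 pbw
Oxide-by-oxide audit working from each reported weight, for the quoted basis mass (every target is met by its sum exact up to rounding of places):
  Li2O: 18.22·0.07450 = 1.357 pbw (target 1.358 pbw)
  K2O: 22.78·0.6839 = 15.58 pbw (target 15.58 pbw)
  SiO2: 18.22·0.6387 + 134.2·0.9950 = 145.2 pbw (target 145.2 pbw)
  Al2O3: 64.20·0.6495 + 18.22·0.2717 + 134.2·0.003000 = 47.05 pbw (target 47.05 pbw)
  BaO: 52.69·0.7748 = 40.82 pbw (target 40.82 pbw)
Mass balance on the glass: Σ batch − LOI loss = 250.0 pbw (the Σ of target masses is 250.0 pbw; the stated basis being 250.0 pbw — gaps are rounding artifacts).
Batch total: Σ batch = 292.1 pbw; ignition loss, Σ(batch × LOI) = 42.11 pbw; yield, glass over the total, = 85.58%.

Revised batch per 250.0 pbw glaze:
  BaCO3: 52.69 pbw
  ATH: 64.20 pbw
  Spodumene concentrate: 18.22 pbw
  Potash: 22.78 pbw
  Sand: 134.2 pbw
Total batch = 292.1 pbw; LOI loss = 42.11 pbw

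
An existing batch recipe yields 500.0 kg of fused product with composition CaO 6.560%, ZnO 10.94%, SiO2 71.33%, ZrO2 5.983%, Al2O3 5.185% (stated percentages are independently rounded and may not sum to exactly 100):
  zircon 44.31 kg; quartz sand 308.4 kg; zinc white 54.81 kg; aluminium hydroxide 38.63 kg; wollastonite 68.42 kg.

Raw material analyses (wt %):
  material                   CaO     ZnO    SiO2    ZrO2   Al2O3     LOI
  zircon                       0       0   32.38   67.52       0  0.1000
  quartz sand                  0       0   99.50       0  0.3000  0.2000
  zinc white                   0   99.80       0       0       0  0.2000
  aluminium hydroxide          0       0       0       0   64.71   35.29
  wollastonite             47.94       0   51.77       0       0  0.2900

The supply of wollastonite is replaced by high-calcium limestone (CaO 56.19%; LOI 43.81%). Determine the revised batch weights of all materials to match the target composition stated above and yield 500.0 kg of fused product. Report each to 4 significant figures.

Revised batch per 500.0 kg fused product:
  zircon: 44.31 kg
  quartz sand: 344.0 kg
  zinc white: 54.81 kg
  aluminium hydroxide: 38.47 kg
  high-calcium limestone: 58.37 kg
Total batch = 540.0 kg; LOI loss = 39.99 kg

All arithmetic carries full float precision at each step — working values are displayed rounded off to 4 significant digits within the worked lines; exactly one rounding is applied to each reported value; derived quantities, which include yield, five oxide percentages, glass mass, the totals, ignition loss, are rebuilt in full precision, precisely as stated by the question or the answer, from the weighed amounts for 500.0 kg of glass.
Target masses of each oxide per 500.0 kg fused product:
  CaO: 6.560% × 500.0 = 32.80 kg
  ZnO: 10.94% × 500.0 = 54.70 kg
  SiO2: 71.33% × 500.0 = 356.6 kg
  ZrO2: 5.983% × 500.0 = 29.92 kg
  Al2O3: 5.185% × 500.0 = 25.92 kg
Per-oxide balance check on the weights just shown, against the basis in use (each sum matches its target mass up to rounding of the answer):
  CaO: 58.37·0.5619 = 32.80 kg (target 32.80 kg)
  ZnO: 54.81·0.9980 = 54.70 kg (target 54.70 kg)
  SiO2: 44.31·0.3238 + 344.0·0.9950 = 356.6 kg (target 356.6 kg)
  ZrO2: 44.31·0.6752 = 29.92 kg (target 29.92 kg)
  Al2O3: 344.0·0.003000 + 38.47·0.6471 = 25.93 kg (target 25.92 kg)
Glass-mass sanity pass: batch total minus LOI = 500.0 kg (targets for the oxides total 500.0 kg; the stated basis being 500.0 kg — a pure rounding effect).
Batch grand total — Σ batch = 540.0 kg; Σ batch·LOI gives LOI loss = 39.99 kg; the yield ratio, glass ÷ batch: 92.59%.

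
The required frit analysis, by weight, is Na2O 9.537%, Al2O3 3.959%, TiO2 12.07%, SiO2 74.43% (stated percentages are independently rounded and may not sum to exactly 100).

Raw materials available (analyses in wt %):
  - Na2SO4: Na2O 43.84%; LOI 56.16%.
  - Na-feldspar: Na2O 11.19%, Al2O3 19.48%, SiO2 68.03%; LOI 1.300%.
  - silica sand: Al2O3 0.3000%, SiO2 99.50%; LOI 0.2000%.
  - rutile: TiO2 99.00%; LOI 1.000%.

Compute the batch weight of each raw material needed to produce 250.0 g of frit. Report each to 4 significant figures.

Every computation holds exact precision from first step to last — mid-chain values are shown rounded to 4 significant figures in the working. Each reported figure sees exactly one rounding; all derived quantities are rebuilt using the weight values at 250.0 g of glass at exact precision (yield, ignition loss, the totals, the four compositions, net glass mass), precisely as stated by problem or answer.
Target oxide masses per 250.0 g frit:
  Na2O: 9.537% × 250.0 = 23.84 g
  Al2O3: 3.959% × 250.0 = 9.898 g
  TiO2: 12.07% × 250.0 = 30.18 g
  SiO2: 74.43% × 250.0 = 186.1 g
Per-oxide balance check with the batch weights as given, per the basis as stated (delivered sums recover each target within answer rounding):
  Na2O: 42.02·0.4384 + 48.44·0.1119 = 23.84 g (target 23.84 g)
  Al2O3: 48.44·0.1948 + 153.9·0.003000 = 9.898 g (target 9.898 g)
  TiO2: 30.48·0.9900 = 30.18 g (target 30.18 g)
  SiO2: 48.44·0.6803 + 153.9·0.9950 = 186.1 g (target 186.1 g)
Auditing the glass mass value: whole batch net of LOI = 250.0 g (summing oxide targets gives 250.0 g; versus the stated basis of 250.0 g — deltas are rounding alone).
Total batch = Σ batch = 274.8 g; ignition loss, Σ(batch × LOI) = 24.84 g; yield, glass over the total, = 90.96%.

Batch per 250.0 g frit:
  Na2SO4: 42.02 g
  Na-feldspar: 48.44 g
  silica sand: 153.9 g
  rutile: 30.48 g
Total batch = 274.8 g; LOI loss = 24.84 g; yield = 90.96%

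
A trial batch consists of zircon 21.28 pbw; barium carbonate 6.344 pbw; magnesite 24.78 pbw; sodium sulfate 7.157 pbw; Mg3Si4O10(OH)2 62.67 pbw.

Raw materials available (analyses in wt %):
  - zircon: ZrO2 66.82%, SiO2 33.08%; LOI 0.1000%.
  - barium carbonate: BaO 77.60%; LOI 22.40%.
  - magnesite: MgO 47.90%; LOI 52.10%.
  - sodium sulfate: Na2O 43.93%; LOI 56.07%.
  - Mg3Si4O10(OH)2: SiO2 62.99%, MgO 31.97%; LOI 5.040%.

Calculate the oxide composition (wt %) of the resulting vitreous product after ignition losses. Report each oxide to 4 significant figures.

Rounding to 4 significant figures extends to every working value as shown; the whole derivation keeps full precision at each step. Each reported result is rounded exactly once; all derived quantities are re-derived at full precision (totals, five oxide percentages, the yield, LOI, net glass mass) using the weight values at 100.7 pbw of glass, as quoted within the problem or answer text.
Oxide masses out of the charge:
  ZrO2: 21.28·0.6682 = 14.22 pbw
  SiO2: 21.28·0.3308 + 62.67·0.6299 = 46.52 pbw
  BaO: 6.344·0.7760 = 4.923 pbw
  Na2O: 7.157·0.4393 = 3.144 pbw
  MgO: 24.78·0.4790 + 62.67·0.3197 = 31.91 pbw
LOI: 21.28·0.001000 + 6.344·0.2240 + 24.78·0.5210 + 7.157·0.5607 + 62.67·0.05040 = 21.52 pbw
batch − LOI leaves glass = 122.2 − 21.52 = 100.7 pbw (= Σ oxide masses)
wt % = oxide mass / glass mass × 100

Glass mass = 100.7 pbw (batch 122.2 − LOI 21.52).
Composition: ZrO2 14.12%, SiO2 46.19%, BaO 4.888%, Na2O 3.122%, MgO 31.68%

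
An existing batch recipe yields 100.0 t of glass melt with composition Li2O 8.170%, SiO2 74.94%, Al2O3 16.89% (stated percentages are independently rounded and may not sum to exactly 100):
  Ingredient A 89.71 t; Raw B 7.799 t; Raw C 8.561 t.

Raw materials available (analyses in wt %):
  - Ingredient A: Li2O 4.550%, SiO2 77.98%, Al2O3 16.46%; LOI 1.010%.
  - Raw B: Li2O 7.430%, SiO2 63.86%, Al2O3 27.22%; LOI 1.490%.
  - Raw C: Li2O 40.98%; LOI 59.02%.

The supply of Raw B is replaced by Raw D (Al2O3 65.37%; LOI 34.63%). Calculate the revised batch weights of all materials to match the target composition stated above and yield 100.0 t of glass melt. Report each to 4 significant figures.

Revised batch per 100.0 t glass melt:
  Ingredient A: 96.10 t
  Raw D: 1.639 t
  Raw C: 9.266 t
Total batch = 107.0 t; LOI loss = 7.007 t

Rounding to four significant digits governs each working value as shown — the whole derivation carries full float precision through the solve; exactly one rounding goes into every reported value; the derived quantities (totals, net glass mass, the three compositions, LOI, yield) are recomputed using the weight values per 100.0 t of glass in full precision, precisely as stated by the problem or answer text.
Target oxide masses per 100.0 t glass melt:
  Li2O: 8.170% × 100.0 = 8.170 t
  SiO2: 74.94% × 100.0 = 74.94 t
  Al2O3: 16.89% × 100.0 = 16.89 t
Sums-versus-targets review working from each reported weight, per the basis as stated (every target is met by its sum inside rounding margins):
  Li2O: 96.10·0.04550 + 9.266·0.4098 = 8.170 t (target 8.170 t)
  SiO2: 96.10·0.7798 = 74.94 t (target 74.94 t)
  Al2O3: 96.10·0.1646 + 1.639·0.6537 = 16.89 t (target 16.89 t)
The glass-mass cross-check: batch total minus LOI = 100.0 t (summing oxide targets gives 100.0 t; stated basis 100.0 t — differing by rounding only).
Whole-batch sum: Σ batch = 107.0 t; Σ batch·LOI gives LOI loss = 7.007 t; yield, glass over the total, = 93.45%.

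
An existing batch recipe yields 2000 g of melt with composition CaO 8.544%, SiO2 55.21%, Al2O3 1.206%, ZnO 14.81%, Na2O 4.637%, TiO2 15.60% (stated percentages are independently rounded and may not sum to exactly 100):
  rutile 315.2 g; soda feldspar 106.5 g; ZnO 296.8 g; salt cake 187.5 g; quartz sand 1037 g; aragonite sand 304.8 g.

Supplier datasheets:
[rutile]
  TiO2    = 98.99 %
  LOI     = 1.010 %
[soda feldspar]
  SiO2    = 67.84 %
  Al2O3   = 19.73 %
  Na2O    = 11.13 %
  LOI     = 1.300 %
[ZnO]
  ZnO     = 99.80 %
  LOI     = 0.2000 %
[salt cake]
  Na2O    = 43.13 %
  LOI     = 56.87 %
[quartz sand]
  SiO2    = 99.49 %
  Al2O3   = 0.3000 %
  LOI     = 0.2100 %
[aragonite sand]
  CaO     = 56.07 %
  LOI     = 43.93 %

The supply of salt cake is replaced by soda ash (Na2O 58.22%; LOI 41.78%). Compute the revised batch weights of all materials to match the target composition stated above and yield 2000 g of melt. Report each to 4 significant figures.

Revised batch per 2000 g melt:
  rutile: 315.2 g
  soda feldspar: 106.5 g
  ZnO: 296.8 g
  soda ash: 138.9 g
  quartz sand: 1037 g
  aragonite sand: 304.8 g
Total batch = 2199 g; LOI loss = 199.3 g

The working math keeps exact precision all the way through; working values are displayed, rounded to four significant digits, within the worked lines; every reported value undergoes a single rounding. Derived quantities (totals, yield, the six compositions, glass mass, LOI) are carried from the weighed amounts for 2000 g of glass at full precision, exactly as printed in problem or answer.
Target masses of each oxide per 2000 g melt:
  CaO: 8.544% × 2000 = 170.9 g
  SiO2: 55.21% × 2000 = 1104 g
  Al2O3: 1.206% × 2000 = 24.12 g
  ZnO: 14.81% × 2000 = 296.2 g
  Na2O: 4.637% × 2000 = 92.74 g
  TiO2: 15.60% × 2000 = 312.0 g
Verifying the oxide balance given the weights on record, on the stated basis (each sum matches its target mass exact up to rounding of places):
  CaO: 304.8·0.5607 = 170.9 g (target 170.9 g)
  SiO2: 106.5·0.6784 + 1037·0.9949 = 1104 g (target 1104 g)
  Al2O3: 106.5·0.1973 + 1037·0.003000 = 24.12 g (target 24.12 g)
  ZnO: 296.8·0.9980 = 296.2 g (target 296.2 g)
  Na2O: 106.5·0.1113 + 138.9·0.5822 = 92.72 g (target 92.74 g)
  TiO2: 315.2·0.9899 = 312.0 g (target 312.0 g)
Glass-mass sanity pass: net batch after ignition = 2000 g (the targets, summed, come to 2000 g; versus the stated basis of 2000 g — any gap is answer rounding).
Adding the batch up: Σ batch = 2199 g; LOI removed, Σ of batch·LOI: 199.3 g; yield = glass ÷ total batch = 90.94%.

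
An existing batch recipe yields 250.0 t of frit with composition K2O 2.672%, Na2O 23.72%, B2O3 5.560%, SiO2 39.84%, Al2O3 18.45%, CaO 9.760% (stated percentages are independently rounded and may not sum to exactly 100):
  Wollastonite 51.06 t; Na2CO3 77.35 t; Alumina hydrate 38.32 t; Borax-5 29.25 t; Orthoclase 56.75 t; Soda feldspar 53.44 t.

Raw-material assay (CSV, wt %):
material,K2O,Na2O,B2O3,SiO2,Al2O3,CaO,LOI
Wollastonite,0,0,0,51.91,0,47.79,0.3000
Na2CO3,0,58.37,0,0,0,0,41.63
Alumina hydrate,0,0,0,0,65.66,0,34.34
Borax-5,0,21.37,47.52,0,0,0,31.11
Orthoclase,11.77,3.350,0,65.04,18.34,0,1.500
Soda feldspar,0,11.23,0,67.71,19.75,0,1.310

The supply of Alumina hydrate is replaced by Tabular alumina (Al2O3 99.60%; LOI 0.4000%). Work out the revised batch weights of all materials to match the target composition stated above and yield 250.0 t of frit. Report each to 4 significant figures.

Rounding to 4 significant figures extends to every working value as shown — every computation carries full precision throughout — a single rounding produces each reported number — derived quantities, which include ignition loss, glass mass, the six compositions, the yield, the totals, are recomputed in exact precision, as quoted within the problem or the answer, from the weighed amounts for 250.0 t of glass.
Oxide-by-oxide targets in 250.0 t frit:
  K2O: 2.672% × 250.0 = 6.680 t
  Na2O: 23.72% × 250.0 = 59.30 t
  B2O3: 5.560% × 250.0 = 13.90 t
  SiO2: 39.84% × 250.0 = 99.60 t
  Al2O3: 18.45% × 250.0 = 46.12 t
  CaO: 9.760% × 250.0 = 24.40 t
Mass-balance tally per oxide given the weights on record, against the basis in use (sums match the target masses given rounding of the digits):
  K2O: 56.75·0.1177 = 6.679 t (target 6.680 t)
  Na2O: 77.35·0.5837 + 29.25·0.2137 + 56.75·0.03350 + 53.44·0.1123 = 59.30 t (target 59.30 t)
  B2O3: 29.25·0.4752 = 13.90 t (target 13.90 t)
  SiO2: 51.06·0.5191 + 56.75·0.6504 + 53.44·0.6771 = 99.60 t (target 99.60 t)
  Al2O3: 25.26·0.9960 + 56.75·0.1834 + 53.44·0.1975 = 46.12 t (target 46.12 t)
  CaO: 51.06·0.4779 = 24.40 t (target 24.40 t)
Consistency of the glass mass: total batch − LOI = 250.0 t (per-oxide target masses sum to 250.0 t; versus the stated basis of 250.0 t — a pure rounding effect).
Summing the batch: Σ batch = 293.1 t; LOI removed, Σ of batch·LOI: 43.11 t; the yield ratio, glass ÷ batch: 85.29%.

Revised batch per 250.0 t frit:
  Wollastonite: 51.06 t
  Na2CO3: 77.35 t
  Tabular alumina: 25.26 t
  Borax-5: 29.25 t
  Orthoclase: 56.75 t
  Soda feldspar: 53.44 t
Total batch = 293.1 t; LOI loss = 43.11 t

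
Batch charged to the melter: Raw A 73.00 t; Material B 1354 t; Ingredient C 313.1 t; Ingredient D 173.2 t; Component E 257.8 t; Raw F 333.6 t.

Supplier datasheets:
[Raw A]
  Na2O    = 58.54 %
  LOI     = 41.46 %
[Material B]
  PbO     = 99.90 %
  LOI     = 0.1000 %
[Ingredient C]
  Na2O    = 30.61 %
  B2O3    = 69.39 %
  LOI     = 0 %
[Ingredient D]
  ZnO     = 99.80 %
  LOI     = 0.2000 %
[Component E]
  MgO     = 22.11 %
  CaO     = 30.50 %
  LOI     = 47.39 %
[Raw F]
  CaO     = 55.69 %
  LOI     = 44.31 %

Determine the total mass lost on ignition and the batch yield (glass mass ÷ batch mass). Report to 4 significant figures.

LOI loss = 302.0 t; glass = 2203 t; yield = 87.94%

Each numeric step holds full precision all the way through — rounding to four significant figures extends to each in-between result as displayed — each reported number includes exactly one rounding. All derived quantities, including the totals, yield, net glass mass, LOI, six oxide percentages, are computed starting from the weights on 2203 t of glass at full float precision as quoted within either problem or answer.
Per-material ignition loss:
  Raw A: 73.00 × 0.4146 = 30.27 t
  Material B: 1354 × 0.001000 = 1.354 t
  Ingredient C: 313.1 × 0 = 0 t
  Ingredient D: 173.2 × 0.002000 = 0.3464 t
  Component E: 257.8 × 0.4739 = 122.2 t
  Raw F: 333.6 × 0.4431 = 147.8 t
Total LOI = 302.0 t
Glass = batch − LOI = 2505 − 302.0 = 2203 t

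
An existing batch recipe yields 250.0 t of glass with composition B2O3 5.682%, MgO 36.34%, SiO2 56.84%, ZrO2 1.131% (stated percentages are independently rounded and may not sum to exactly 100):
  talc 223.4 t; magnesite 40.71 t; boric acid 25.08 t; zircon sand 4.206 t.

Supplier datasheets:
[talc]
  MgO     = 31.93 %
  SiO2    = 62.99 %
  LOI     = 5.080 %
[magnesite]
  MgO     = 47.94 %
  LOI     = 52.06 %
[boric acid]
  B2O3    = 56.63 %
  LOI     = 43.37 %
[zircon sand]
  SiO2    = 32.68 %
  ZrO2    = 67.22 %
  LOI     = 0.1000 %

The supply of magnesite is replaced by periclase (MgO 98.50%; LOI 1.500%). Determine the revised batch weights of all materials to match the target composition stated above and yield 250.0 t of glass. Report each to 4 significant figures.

Revised batch per 250.0 t glass:
  talc: 223.4 t
  periclase: 19.81 t
  boric acid: 25.08 t
  zircon sand: 4.206 t
Total batch = 272.5 t; LOI loss = 22.53 t

Working values are displayed (rounded to four significant digits) in the working. All arithmetic keeps exact precision through every step; each reported figure undergoes a single rounding; all derived quantities (the yield, the totals, glass mass, ignition loss, the four compositions) are computed at full float precision from the weighed amounts on 250.0 t of glass, as given in either problem or answer.
Target oxide masses per 250.0 t glass:
  B2O3: 5.682% × 250.0 = 14.20 t
  MgO: 36.34% × 250.0 = 90.85 t
  SiO2: 56.84% × 250.0 = 142.1 t
  ZrO2: 1.131% × 250.0 = 2.828 t
Mass-balance tally per oxide from the weights as reported, versus the basis set out (every target is met by its sum once rounding is allowed for):
  B2O3: 25.08·0.5663 = 14.20 t (target 14.20 t)
  MgO: 223.4·0.3193 + 19.81·0.9850 = 90.84 t (target 90.85 t)
  SiO2: 223.4·0.6299 + 4.206·0.3268 = 142.1 t (target 142.1 t)
  ZrO2: 4.206·0.6722 = 2.827 t (target 2.828 t)
Glass-mass sanity pass: total batch − LOI = 250.0 t (the targets, summed, come to 250.0 t; the stated basis being 250.0 t — gaps are rounding artifacts).
Total batch = Σ batch = 272.5 t; Σ batch·LOI gives LOI loss = 22.53 t; glass ÷ batch gives a yield of 91.73%.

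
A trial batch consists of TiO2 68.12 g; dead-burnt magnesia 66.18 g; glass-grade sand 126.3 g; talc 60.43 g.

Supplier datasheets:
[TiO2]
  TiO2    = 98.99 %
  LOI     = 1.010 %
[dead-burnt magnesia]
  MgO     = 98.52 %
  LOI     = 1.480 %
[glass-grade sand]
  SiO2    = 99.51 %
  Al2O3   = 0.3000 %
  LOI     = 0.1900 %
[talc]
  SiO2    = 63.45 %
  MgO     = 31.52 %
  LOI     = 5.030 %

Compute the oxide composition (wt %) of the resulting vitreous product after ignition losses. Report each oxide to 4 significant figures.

Each numeric step runs at exact precision from first step to last; the intermediate values are displayed, with 4-significant-digit rounding, between the steps — each reported figure receives exactly one rounding — derived quantities, which include glass mass, LOI, totals, the yield, four oxide percentages, are rebuilt in exact precision, as they appear in problem or answer, from the batch weights per 316.1 g of glass.
Oxide-by-oxide delivered mass:
  TiO2: 68.12·0.9899 = 67.43 g
  SiO2: 126.3·0.9951 + 60.43·0.6345 = 164.0 g
  MgO: 66.18·0.9852 + 60.43·0.3152 = 84.25 g
  Al2O3: 126.3·0.003000 = 0.3789 g
LOI: 68.12·0.01010 + 66.18·0.01480 + 126.3·0.001900 + 60.43·0.05030 = 4.947 g
Glass = total batch minus LOI = 321.0 − 4.947 = 316.1 g (the oxide masses sum to this)
each oxide over glass, ×100, is wt %

Glass mass = 316.1 g (batch 321.0 − LOI 4.947).
Composition: TiO2 21.33%, SiO2 51.89%, MgO 26.65%, Al2O3 0.1199%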